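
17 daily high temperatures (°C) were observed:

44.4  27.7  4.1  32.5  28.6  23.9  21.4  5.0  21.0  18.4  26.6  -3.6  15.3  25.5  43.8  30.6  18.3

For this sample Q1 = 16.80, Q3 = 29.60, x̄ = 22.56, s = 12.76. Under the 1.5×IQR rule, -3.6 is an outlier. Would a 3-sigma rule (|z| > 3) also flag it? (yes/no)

no

z = (-3.6 − 22.56) / 12.76 = -2.05.
|z| = 2.05 ≤ 3.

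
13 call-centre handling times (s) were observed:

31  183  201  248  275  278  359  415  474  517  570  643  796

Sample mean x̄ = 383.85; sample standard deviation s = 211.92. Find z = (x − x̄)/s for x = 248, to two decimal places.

-0.64

z = (248 − 383.85) / 211.92 = -0.64.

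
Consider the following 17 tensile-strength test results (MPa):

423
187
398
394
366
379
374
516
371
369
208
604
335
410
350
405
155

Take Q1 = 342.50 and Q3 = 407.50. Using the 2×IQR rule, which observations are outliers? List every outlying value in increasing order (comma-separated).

155, 187, 208, 604

IQR = Q3 − Q1 = 407.50 − 342.50 = 65.00.
Lower fence = Q1 − 2·IQR = 342.50 − 130.00 = 212.50.
Upper fence = Q3 + 2·IQR = 407.50 + 130.00 = 537.50.
155 < 212.50 → outlier.
187 < 212.50 → outlier.
208 < 212.50 → outlier.
604 > 537.50 → outlier.
All remaining values lie within [212.50, 537.50].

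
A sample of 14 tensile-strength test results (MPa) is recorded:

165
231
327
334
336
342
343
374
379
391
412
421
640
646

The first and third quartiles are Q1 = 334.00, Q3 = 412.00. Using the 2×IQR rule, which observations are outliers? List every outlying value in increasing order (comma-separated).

165, 640, 646

IQR = Q3 − Q1 = 412.00 − 334.00 = 78.00.
Lower fence = Q1 − 2·IQR = 334.00 − 156.00 = 178.00.
Upper fence = Q3 + 2·IQR = 412.00 + 156.00 = 568.00.
165 < 178.00 → outlier.
640 > 568.00 → outlier.
646 > 568.00 → outlier.
All remaining values lie within [178.00, 568.00].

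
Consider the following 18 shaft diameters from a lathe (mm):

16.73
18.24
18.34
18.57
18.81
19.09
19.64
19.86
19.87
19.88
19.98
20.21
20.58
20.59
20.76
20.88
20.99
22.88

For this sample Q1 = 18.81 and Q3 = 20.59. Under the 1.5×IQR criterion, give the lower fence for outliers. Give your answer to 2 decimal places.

16.14

IQR = Q3 − Q1 = 20.59 − 18.81 = 1.78.
Lower fence = Q1 − 1.5·IQR = 18.81 − 2.67 = 16.14.
Upper fence = Q3 + 1.5·IQR = 20.59 + 2.67 = 23.26.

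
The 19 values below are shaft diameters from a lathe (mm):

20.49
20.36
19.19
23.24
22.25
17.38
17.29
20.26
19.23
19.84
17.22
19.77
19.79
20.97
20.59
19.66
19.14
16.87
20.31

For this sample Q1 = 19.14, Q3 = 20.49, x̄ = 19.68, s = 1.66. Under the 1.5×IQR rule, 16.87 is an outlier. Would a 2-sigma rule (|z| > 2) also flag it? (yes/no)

z = (16.87 − 19.68) / 1.66 = -1.69.
|z| = 1.69 ≤ 2.

no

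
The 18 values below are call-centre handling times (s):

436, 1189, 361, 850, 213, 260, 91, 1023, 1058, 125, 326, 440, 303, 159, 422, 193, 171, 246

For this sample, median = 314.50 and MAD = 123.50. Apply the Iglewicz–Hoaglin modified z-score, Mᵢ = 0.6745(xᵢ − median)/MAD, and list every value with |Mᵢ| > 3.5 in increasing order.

|Mᵢ| > 3.5 ⇔ |xᵢ − 314.50| > 3.5·123.50/0.6745 = 640.85.
So outliers lie outside [-326.35, 955.35].
1023: M = 3.87 → outlier.
1058: M = 4.06 → outlier.
1189: M = 4.78 → outlier.

1023, 1058, 1189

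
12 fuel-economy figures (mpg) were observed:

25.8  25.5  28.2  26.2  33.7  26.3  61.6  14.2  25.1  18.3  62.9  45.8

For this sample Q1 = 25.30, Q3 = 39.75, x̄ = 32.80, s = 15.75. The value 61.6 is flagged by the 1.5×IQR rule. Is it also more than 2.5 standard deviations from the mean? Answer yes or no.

no

z = (61.6 − 32.80) / 15.75 = 1.83.
|z| = 1.83 ≤ 2.5.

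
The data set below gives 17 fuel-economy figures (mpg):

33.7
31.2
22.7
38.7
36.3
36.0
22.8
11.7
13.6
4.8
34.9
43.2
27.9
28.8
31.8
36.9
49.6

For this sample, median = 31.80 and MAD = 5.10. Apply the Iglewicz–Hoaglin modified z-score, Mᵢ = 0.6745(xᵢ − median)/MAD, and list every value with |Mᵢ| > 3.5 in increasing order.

4.8

|Mᵢ| > 3.5 ⇔ |xᵢ − 31.80| > 3.5·5.10/0.6745 = 26.46.
So outliers lie outside [5.34, 58.26].
4.8: M = -3.57 → outlier.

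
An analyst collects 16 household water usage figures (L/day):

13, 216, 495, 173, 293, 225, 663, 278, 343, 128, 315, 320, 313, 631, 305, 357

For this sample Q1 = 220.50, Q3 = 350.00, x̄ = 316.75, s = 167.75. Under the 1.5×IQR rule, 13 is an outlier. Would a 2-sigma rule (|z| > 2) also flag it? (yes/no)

no

z = (13 − 316.75) / 167.75 = -1.81.
|z| = 1.81 ≤ 2.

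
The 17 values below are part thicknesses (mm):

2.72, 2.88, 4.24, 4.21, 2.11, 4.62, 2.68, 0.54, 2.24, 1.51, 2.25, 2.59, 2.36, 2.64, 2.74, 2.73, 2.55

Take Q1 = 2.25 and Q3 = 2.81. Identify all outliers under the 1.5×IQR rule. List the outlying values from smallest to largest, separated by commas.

IQR = Q3 − Q1 = 2.81 − 2.25 = 0.56.
Lower fence = Q1 − 1.5·IQR = 2.25 − 0.84 = 1.41.
Upper fence = Q3 + 1.5·IQR = 2.81 + 0.84 = 3.65.
0.54 < 1.41 → outlier.
4.21 > 3.65 → outlier.
4.24 > 3.65 → outlier.
4.62 > 3.65 → outlier.
All remaining values lie within [1.41, 3.65].

0.54, 4.21, 4.24, 4.62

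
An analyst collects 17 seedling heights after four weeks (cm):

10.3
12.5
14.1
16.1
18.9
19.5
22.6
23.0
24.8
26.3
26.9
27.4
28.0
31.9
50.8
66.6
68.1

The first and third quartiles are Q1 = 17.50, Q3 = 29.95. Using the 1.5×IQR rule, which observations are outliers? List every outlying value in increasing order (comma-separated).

50.8, 66.6, 68.1

IQR = Q3 − Q1 = 29.95 − 17.50 = 12.45.
Lower fence = Q1 − 1.5·IQR = 17.50 − 18.675 = -1.175.
Upper fence = Q3 + 1.5·IQR = 29.95 + 18.675 = 48.625.
50.8 > 48.625 → outlier.
66.6 > 48.625 → outlier.
68.1 > 48.625 → outlier.
All remaining values lie within [-1.175, 48.625].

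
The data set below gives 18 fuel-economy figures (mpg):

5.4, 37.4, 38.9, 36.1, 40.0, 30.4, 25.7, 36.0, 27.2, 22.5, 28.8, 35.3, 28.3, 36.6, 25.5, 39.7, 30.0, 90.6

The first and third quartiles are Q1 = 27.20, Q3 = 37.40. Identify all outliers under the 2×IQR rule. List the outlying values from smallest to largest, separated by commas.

IQR = Q3 − Q1 = 37.40 − 27.20 = 10.20.
Lower fence = Q1 − 2·IQR = 27.20 − 20.40 = 6.80.
Upper fence = Q3 + 2·IQR = 37.40 + 20.40 = 57.80.
5.4 < 6.80 → outlier.
90.6 > 57.80 → outlier.
All remaining values lie within [6.80, 57.80].

5.4, 90.6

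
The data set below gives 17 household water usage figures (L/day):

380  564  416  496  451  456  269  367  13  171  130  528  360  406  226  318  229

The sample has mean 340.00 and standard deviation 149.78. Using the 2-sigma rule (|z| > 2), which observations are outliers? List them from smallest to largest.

Cutoffs at x̄ ± 2s: 340.00 ± 2·149.78 = [40.44, 639.56].
13: z = -2.18, |z| > 2 → outlier.
Every other value lies within [40.44, 639.56].

13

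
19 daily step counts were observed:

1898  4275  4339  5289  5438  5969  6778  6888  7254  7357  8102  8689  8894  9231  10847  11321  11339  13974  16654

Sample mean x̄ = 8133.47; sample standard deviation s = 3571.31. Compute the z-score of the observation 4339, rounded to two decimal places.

z = (4339 − 8133.47) / 3571.31 = -1.06.

-1.06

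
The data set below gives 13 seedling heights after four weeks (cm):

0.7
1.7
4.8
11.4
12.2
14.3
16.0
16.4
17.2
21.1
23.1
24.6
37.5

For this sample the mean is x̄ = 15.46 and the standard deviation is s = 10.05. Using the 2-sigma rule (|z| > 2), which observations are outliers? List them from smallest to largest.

37.5

Cutoffs at x̄ ± 2s: 15.46 ± 2·10.05 = [-4.64, 35.56].
37.5: z = 2.19, |z| > 2 → outlier.
Every other value lies within [-4.64, 35.56].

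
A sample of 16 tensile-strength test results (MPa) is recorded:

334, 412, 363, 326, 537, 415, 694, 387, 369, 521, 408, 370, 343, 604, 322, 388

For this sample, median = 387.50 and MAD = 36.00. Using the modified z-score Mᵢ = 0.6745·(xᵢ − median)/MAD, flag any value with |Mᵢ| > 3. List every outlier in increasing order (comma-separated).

|Mᵢ| > 3 ⇔ |xᵢ − 387.50| > 3·36.00/0.6745 = 160.12.
So outliers lie outside [227.38, 547.62].
604: M = 4.06 → outlier.
694: M = 5.74 → outlier.

604, 694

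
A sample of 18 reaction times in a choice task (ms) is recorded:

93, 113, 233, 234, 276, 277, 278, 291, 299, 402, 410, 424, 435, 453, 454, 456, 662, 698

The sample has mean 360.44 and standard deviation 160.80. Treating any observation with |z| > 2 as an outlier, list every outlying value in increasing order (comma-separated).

Cutoffs at x̄ ± 2s: 360.44 ± 2·160.80 = [38.84, 682.04].
698: z = 2.10, |z| > 2 → outlier.
Every other value lies within [38.84, 682.04].

698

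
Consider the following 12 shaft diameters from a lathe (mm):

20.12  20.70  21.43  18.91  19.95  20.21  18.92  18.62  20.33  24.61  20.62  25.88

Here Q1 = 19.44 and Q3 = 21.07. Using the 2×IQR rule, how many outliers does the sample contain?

IQR = 1.63; fences at 19.44 − 3.26 = 16.18 and 21.07 + 3.26 = 24.33.
Outside the cutoffs: 24.61, 25.88.

2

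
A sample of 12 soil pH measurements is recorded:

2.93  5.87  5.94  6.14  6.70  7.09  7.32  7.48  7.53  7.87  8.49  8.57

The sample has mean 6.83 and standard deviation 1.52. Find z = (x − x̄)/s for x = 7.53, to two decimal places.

z = (7.53 − 6.83) / 1.52 = 0.46.

0.46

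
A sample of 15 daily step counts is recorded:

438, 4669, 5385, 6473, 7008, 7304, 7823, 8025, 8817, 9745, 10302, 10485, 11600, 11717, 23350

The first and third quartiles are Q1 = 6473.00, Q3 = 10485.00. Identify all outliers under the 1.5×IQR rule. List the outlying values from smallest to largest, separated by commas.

IQR = Q3 − Q1 = 10485.00 − 6473.00 = 4012.00.
Lower fence = Q1 − 1.5·IQR = 6473.00 − 6018.00 = 455.00.
Upper fence = Q3 + 1.5·IQR = 10485.00 + 6018.00 = 16503.00.
438 < 455.00 → outlier.
23350 > 16503.00 → outlier.
All remaining values lie within [455.00, 16503.00].

438, 23350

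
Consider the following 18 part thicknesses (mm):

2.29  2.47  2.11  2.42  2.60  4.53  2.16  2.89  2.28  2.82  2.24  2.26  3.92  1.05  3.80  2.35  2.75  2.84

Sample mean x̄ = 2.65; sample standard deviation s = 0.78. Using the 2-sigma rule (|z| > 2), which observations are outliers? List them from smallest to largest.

Cutoffs at x̄ ± 2s: 2.65 ± 2·0.78 = [1.09, 4.21].
1.05: z = -2.05, |z| > 2 → outlier.
4.53: z = 2.41, |z| > 2 → outlier.
Every other value lies within [1.09, 4.21].

1.05, 4.53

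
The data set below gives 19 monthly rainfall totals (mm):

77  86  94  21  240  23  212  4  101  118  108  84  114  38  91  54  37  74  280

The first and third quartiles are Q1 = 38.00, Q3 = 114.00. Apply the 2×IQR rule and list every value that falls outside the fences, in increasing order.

280

IQR = Q3 − Q1 = 114.00 − 38.00 = 76.00.
Lower fence = Q1 − 2·IQR = 38.00 − 152.00 = -114.00.
Upper fence = Q3 + 2·IQR = 114.00 + 152.00 = 266.00.
280 > 266.00 → outlier.
All remaining values lie within [-114.00, 266.00].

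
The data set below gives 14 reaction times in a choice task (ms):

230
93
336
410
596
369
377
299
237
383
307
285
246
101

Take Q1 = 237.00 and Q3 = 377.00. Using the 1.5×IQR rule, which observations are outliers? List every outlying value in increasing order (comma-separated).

IQR = Q3 − Q1 = 377.00 − 237.00 = 140.00.
Lower fence = Q1 − 1.5·IQR = 237.00 − 210.00 = 27.00.
Upper fence = Q3 + 1.5·IQR = 377.00 + 210.00 = 587.00.
596 > 587.00 → outlier.
All remaining values lie within [27.00, 587.00].

596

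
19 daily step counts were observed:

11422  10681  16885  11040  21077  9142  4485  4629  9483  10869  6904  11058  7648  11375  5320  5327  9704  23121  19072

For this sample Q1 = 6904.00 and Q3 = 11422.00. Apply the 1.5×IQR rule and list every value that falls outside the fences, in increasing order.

IQR = Q3 − Q1 = 11422.00 − 6904.00 = 4518.00.
Lower fence = Q1 − 1.5·IQR = 6904.00 − 6777.00 = 127.00.
Upper fence = Q3 + 1.5·IQR = 11422.00 + 6777.00 = 18199.00.
19072 > 18199.00 → outlier.
21077 > 18199.00 → outlier.
23121 > 18199.00 → outlier.
All remaining values lie within [127.00, 18199.00].

19072, 21077, 23121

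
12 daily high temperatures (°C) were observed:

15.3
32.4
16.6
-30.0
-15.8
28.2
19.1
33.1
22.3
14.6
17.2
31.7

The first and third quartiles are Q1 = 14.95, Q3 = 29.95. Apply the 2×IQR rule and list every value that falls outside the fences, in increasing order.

IQR = Q3 − Q1 = 29.95 − 14.95 = 15.00.
Lower fence = Q1 − 2·IQR = 14.95 − 30.00 = -15.05.
Upper fence = Q3 + 2·IQR = 29.95 + 30.00 = 59.95.
-30.0 < -15.05 → outlier.
-15.8 < -15.05 → outlier.
All remaining values lie within [-15.05, 59.95].

-30.0, -15.8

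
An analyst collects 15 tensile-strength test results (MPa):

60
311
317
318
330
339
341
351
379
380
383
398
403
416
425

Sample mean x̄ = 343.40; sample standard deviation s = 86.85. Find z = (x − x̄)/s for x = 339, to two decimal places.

z = (339 − 343.40) / 86.85 = -0.05.

-0.05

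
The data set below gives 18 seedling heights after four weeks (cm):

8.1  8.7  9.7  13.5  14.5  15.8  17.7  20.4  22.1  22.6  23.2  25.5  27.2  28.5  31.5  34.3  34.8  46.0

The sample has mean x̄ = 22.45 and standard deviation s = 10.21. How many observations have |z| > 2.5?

Cutoffs: x̄ ± 2.5s = [-3.075, 47.975].
Every value lies within the cutoffs.

0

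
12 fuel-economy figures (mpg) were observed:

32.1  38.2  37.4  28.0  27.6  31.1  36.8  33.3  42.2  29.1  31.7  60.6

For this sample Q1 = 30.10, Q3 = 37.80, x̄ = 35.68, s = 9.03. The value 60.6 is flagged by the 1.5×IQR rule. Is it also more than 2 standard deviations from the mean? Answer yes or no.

yes

z = (60.6 − 35.68) / 9.03 = 2.76.
|z| = 2.76 > 2.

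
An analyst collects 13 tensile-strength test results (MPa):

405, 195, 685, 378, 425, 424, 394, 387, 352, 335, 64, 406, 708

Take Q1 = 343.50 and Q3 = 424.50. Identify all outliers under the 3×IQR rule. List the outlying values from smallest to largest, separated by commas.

IQR = Q3 − Q1 = 424.50 − 343.50 = 81.00.
Lower fence = Q1 − 3·IQR = 343.50 − 243.00 = 100.50.
Upper fence = Q3 + 3·IQR = 424.50 + 243.00 = 667.50.
64 < 100.50 → outlier.
685 > 667.50 → outlier.
708 > 667.50 → outlier.
All remaining values lie within [100.50, 667.50].

64, 685, 708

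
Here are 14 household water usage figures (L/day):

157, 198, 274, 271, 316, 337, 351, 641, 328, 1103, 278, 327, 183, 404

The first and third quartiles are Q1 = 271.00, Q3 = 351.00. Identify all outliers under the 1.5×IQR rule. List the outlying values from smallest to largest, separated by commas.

641, 1103

IQR = Q3 − Q1 = 351.00 − 271.00 = 80.00.
Lower fence = Q1 − 1.5·IQR = 271.00 − 120.00 = 151.00.
Upper fence = Q3 + 1.5·IQR = 351.00 + 120.00 = 471.00.
641 > 471.00 → outlier.
1103 > 471.00 → outlier.
All remaining values lie within [151.00, 471.00].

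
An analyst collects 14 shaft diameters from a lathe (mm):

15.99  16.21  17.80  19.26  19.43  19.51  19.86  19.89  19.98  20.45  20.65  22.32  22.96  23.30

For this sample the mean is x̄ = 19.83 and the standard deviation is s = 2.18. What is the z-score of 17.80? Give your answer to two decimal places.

-0.93

z = (17.80 − 19.83) / 2.18 = -0.93.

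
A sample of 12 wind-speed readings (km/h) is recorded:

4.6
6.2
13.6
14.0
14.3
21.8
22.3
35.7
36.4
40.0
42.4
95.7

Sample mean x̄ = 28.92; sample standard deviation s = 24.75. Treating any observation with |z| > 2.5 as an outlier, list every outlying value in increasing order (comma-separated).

95.7

Cutoffs at x̄ ± 2.5s: 28.92 ± 2.5·24.75 = [-32.955, 90.795].
95.7: z = 2.70, |z| > 2.5 → outlier.
Every other value lies within [-32.955, 90.795].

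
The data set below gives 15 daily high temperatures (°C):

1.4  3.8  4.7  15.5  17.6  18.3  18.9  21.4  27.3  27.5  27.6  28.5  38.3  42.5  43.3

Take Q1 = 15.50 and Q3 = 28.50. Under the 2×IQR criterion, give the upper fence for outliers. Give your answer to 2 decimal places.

54.50

IQR = Q3 − Q1 = 28.50 − 15.50 = 13.00.
Lower fence = Q1 − 2·IQR = 15.50 − 26.00 = -10.50.
Upper fence = Q3 + 2·IQR = 28.50 + 26.00 = 54.50.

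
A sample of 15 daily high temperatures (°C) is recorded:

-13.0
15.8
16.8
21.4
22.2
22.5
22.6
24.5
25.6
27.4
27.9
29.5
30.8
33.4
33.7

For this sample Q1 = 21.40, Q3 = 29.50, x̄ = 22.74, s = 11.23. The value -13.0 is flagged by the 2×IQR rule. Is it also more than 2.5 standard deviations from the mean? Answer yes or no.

z = (-13.0 − 22.74) / 11.23 = -3.18.
|z| = 3.18 > 2.5.

yes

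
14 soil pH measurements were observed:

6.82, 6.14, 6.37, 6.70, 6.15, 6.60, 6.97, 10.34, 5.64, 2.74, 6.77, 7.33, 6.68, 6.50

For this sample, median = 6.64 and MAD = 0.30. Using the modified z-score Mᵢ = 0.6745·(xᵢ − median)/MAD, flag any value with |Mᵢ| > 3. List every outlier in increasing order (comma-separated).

|Mᵢ| > 3 ⇔ |xᵢ − 6.64| > 3·0.30/0.6745 = 1.33.
So outliers lie outside [5.31, 7.97].
2.74: M = -8.77 → outlier.
10.34: M = 8.32 → outlier.

2.74, 10.34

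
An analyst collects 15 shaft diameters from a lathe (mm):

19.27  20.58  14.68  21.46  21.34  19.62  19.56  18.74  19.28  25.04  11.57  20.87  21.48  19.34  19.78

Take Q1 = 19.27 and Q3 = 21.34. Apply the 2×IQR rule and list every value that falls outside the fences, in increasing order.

11.57, 14.68

IQR = Q3 − Q1 = 21.34 − 19.27 = 2.07.
Lower fence = Q1 − 2·IQR = 19.27 − 4.14 = 15.13.
Upper fence = Q3 + 2·IQR = 21.34 + 4.14 = 25.48.
11.57 < 15.13 → outlier.
14.68 < 15.13 → outlier.
All remaining values lie within [15.13, 25.48].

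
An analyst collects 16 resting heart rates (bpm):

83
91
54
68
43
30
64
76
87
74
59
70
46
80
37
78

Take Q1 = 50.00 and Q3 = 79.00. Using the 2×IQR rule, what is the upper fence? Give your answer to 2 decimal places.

137.00

IQR = Q3 − Q1 = 79.00 − 50.00 = 29.00.
Lower fence = Q1 − 2·IQR = 50.00 − 58.00 = -8.00.
Upper fence = Q3 + 2·IQR = 79.00 + 58.00 = 137.00.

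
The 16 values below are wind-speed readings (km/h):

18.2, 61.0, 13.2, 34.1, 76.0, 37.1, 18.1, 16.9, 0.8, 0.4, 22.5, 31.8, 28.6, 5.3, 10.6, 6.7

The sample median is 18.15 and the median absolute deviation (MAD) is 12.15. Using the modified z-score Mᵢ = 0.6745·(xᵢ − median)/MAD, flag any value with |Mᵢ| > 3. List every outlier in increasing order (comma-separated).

76.0

|Mᵢ| > 3 ⇔ |xᵢ − 18.15| > 3·12.15/0.6745 = 54.04.
So outliers lie outside [-35.89, 72.19].
76.0: M = 3.21 → outlier.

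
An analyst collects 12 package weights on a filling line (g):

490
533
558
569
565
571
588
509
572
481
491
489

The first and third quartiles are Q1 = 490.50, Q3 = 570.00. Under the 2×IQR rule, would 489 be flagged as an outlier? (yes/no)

no

IQR = Q3 − Q1 = 570.00 − 490.50 = 79.50.
Lower fence = Q1 − 2·IQR = 490.50 − 159.00 = 331.50.
Upper fence = Q3 + 2·IQR = 570.00 + 159.00 = 729.00.
489 lies within [331.50, 729.00].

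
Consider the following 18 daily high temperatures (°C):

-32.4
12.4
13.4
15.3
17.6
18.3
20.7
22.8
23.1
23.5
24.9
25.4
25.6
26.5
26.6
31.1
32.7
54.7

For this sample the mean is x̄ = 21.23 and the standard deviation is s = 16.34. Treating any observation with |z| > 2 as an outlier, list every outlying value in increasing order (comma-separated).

-32.4, 54.7

Cutoffs at x̄ ± 2s: 21.23 ± 2·16.34 = [-11.45, 53.91].
-32.4: z = -3.28, |z| > 2 → outlier.
54.7: z = 2.05, |z| > 2 → outlier.
Every other value lies within [-11.45, 53.91].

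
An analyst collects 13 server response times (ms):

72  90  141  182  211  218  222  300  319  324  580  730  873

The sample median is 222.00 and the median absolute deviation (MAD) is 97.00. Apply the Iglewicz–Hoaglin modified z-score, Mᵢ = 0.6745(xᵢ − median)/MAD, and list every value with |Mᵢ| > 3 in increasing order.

|Mᵢ| > 3 ⇔ |xᵢ − 222.00| > 3·97.00/0.6745 = 431.43.
So outliers lie outside [-209.43, 653.43].
730: M = 3.53 → outlier.
873: M = 4.53 → outlier.

730, 873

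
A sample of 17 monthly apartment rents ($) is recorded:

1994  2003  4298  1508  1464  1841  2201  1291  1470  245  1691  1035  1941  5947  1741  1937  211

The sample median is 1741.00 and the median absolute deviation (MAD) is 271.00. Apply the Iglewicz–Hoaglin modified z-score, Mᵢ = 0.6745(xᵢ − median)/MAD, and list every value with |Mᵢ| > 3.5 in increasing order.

211, 245, 4298, 5947

|Mᵢ| > 3.5 ⇔ |xᵢ − 1741.00| > 3.5·271.00/0.6745 = 1406.23.
So outliers lie outside [334.77, 3147.23].
211: M = -3.81 → outlier.
245: M = -3.72 → outlier.
4298: M = 6.36 → outlier.
5947: M = 10.47 → outlier.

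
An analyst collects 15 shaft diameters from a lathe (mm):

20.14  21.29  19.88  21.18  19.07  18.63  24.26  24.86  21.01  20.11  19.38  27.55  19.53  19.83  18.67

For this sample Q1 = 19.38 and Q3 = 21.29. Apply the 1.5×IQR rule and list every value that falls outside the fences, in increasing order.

24.26, 24.86, 27.55

IQR = Q3 − Q1 = 21.29 − 19.38 = 1.91.
Lower fence = Q1 − 1.5·IQR = 19.38 − 2.865 = 16.515.
Upper fence = Q3 + 1.5·IQR = 21.29 + 2.865 = 24.155.
24.26 > 24.155 → outlier.
24.86 > 24.155 → outlier.
27.55 > 24.155 → outlier.
All remaining values lie within [16.515, 24.155].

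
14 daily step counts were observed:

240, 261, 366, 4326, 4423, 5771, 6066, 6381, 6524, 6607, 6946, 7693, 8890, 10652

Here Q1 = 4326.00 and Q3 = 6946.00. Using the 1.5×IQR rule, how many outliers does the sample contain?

IQR = 2620.00; fences at 4326.00 − 3930.00 = 396.00 and 6946.00 + 3930.00 = 10876.00.
Outside the cutoffs: 240, 261, 366.

3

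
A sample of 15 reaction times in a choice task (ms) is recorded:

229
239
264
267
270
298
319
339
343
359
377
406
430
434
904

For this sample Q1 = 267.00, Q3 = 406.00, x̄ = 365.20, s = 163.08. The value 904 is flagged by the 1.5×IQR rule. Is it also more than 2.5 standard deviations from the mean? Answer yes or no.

z = (904 − 365.20) / 163.08 = 3.30.
|z| = 3.30 > 2.5.

yes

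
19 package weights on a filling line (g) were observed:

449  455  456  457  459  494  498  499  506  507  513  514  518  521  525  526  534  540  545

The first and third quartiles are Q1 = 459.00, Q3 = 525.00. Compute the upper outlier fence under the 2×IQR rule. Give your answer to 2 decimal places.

IQR = Q3 − Q1 = 525.00 − 459.00 = 66.00.
Lower fence = Q1 − 2·IQR = 459.00 − 132.00 = 327.00.
Upper fence = Q3 + 2·IQR = 525.00 + 132.00 = 657.00.

657.00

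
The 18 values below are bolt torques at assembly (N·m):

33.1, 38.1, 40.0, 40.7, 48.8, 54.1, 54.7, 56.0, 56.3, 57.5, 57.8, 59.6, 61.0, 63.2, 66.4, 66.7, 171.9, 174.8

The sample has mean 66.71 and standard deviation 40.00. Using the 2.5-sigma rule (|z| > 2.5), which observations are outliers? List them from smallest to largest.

Cutoffs at x̄ ± 2.5s: 66.71 ± 2.5·40.00 = [-33.29, 166.71].
171.9: z = 2.63, |z| > 2.5 → outlier.
174.8: z = 2.70, |z| > 2.5 → outlier.
Every other value lies within [-33.29, 166.71].

171.9, 174.8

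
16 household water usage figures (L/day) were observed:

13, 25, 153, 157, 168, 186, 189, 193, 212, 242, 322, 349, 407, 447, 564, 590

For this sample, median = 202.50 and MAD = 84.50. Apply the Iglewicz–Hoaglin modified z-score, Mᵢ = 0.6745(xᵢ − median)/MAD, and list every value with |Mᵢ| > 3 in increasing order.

590

|Mᵢ| > 3 ⇔ |xᵢ − 202.50| > 3·84.50/0.6745 = 375.83.
So outliers lie outside [-173.33, 578.33].
590: M = 3.09 → outlier.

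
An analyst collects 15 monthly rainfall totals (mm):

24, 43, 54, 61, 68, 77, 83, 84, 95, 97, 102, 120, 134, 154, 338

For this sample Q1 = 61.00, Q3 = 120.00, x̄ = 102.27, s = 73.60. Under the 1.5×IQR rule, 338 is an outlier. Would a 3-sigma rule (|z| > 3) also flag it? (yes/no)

yes

z = (338 − 102.27) / 73.60 = 3.20.
|z| = 3.20 > 3.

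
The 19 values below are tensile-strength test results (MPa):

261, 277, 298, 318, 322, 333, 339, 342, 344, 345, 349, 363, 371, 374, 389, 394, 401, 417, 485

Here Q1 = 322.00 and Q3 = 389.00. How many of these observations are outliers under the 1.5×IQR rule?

IQR = 67.00; fences at 322.00 − 100.50 = 221.50 and 389.00 + 100.50 = 489.50.
Every value lies within the cutoffs.

0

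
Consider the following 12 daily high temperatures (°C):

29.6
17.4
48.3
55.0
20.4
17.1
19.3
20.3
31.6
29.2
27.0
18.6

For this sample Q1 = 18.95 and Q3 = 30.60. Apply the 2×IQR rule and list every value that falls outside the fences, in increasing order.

55.0

IQR = Q3 − Q1 = 30.60 − 18.95 = 11.65.
Lower fence = Q1 − 2·IQR = 18.95 − 23.30 = -4.35.
Upper fence = Q3 + 2·IQR = 30.60 + 23.30 = 53.90.
55.0 > 53.90 → outlier.
All remaining values lie within [-4.35, 53.90].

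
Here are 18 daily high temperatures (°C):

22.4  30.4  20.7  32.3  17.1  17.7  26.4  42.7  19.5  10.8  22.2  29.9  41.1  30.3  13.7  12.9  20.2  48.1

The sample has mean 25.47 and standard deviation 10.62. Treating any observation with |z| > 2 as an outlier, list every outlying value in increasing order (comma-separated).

48.1

Cutoffs at x̄ ± 2s: 25.47 ± 2·10.62 = [4.23, 46.71].
48.1: z = 2.13, |z| > 2 → outlier.
Every other value lies within [4.23, 46.71].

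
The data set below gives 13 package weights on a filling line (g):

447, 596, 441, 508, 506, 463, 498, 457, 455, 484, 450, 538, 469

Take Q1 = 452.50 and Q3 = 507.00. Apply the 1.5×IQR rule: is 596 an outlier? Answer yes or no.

IQR = Q3 − Q1 = 507.00 − 452.50 = 54.50.
Lower fence = Q1 − 1.5·IQR = 452.50 − 81.75 = 370.75.
Upper fence = Q3 + 1.5·IQR = 507.00 + 81.75 = 588.75.
596 lies above the upper fence.

yes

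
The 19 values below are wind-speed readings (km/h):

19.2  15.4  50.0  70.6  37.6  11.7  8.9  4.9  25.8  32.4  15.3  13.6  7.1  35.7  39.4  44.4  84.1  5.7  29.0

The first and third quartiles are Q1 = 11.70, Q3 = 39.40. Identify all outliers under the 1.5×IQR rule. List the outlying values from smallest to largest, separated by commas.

84.1

IQR = Q3 − Q1 = 39.40 − 11.70 = 27.70.
Lower fence = Q1 − 1.5·IQR = 11.70 − 41.55 = -29.85.
Upper fence = Q3 + 1.5·IQR = 39.40 + 41.55 = 80.95.
84.1 > 80.95 → outlier.
All remaining values lie within [-29.85, 80.95].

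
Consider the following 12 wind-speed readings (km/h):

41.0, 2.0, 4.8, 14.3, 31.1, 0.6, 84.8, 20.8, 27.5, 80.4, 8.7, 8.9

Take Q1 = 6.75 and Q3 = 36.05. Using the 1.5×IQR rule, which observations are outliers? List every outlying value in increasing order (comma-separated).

IQR = Q3 − Q1 = 36.05 − 6.75 = 29.30.
Lower fence = Q1 − 1.5·IQR = 6.75 − 43.95 = -37.20.
Upper fence = Q3 + 1.5·IQR = 36.05 + 43.95 = 80.00.
80.4 > 80.00 → outlier.
84.8 > 80.00 → outlier.
All remaining values lie within [-37.20, 80.00].

80.4, 84.8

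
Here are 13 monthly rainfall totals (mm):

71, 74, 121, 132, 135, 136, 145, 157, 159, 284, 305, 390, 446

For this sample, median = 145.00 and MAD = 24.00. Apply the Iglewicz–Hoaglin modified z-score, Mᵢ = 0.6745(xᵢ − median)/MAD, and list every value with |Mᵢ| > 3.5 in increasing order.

|Mᵢ| > 3.5 ⇔ |xᵢ − 145.00| > 3.5·24.00/0.6745 = 124.54.
So outliers lie outside [20.46, 269.54].
284: M = 3.91 → outlier.
305: M = 4.50 → outlier.
390: M = 6.89 → outlier.
446: M = 8.46 → outlier.

284, 305, 390, 446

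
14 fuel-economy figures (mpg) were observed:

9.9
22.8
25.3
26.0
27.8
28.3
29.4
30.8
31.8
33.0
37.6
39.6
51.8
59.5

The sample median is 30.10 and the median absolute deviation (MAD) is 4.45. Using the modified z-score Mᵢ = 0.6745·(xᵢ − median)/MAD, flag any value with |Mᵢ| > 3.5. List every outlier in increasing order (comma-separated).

59.5

|Mᵢ| > 3.5 ⇔ |xᵢ − 30.10| > 3.5·4.45/0.6745 = 23.09.
So outliers lie outside [7.01, 53.19].
59.5: M = 4.46 → outlier.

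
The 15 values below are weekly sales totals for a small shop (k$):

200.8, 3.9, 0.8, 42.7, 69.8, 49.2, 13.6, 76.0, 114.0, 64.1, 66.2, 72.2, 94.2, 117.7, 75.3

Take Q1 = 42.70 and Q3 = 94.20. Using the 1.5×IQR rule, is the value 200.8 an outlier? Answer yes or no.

IQR = Q3 − Q1 = 94.20 − 42.70 = 51.50.
Lower fence = Q1 − 1.5·IQR = 42.70 − 77.25 = -34.55.
Upper fence = Q3 + 1.5·IQR = 94.20 + 77.25 = 171.45.
200.8 lies above the upper fence.

yes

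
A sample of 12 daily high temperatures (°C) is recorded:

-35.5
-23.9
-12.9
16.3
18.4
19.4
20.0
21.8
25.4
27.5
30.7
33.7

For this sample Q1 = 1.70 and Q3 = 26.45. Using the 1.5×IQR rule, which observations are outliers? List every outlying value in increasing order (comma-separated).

IQR = Q3 − Q1 = 26.45 − 1.70 = 24.75.
Lower fence = Q1 − 1.5·IQR = 1.70 − 37.125 = -35.425.
Upper fence = Q3 + 1.5·IQR = 26.45 + 37.125 = 63.575.
-35.5 < -35.425 → outlier.
All remaining values lie within [-35.425, 63.575].

-35.5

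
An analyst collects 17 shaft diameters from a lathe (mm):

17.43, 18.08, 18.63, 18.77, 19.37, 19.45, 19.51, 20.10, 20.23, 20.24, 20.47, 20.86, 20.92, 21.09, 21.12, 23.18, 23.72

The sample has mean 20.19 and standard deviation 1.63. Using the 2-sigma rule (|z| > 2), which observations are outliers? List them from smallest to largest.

23.72

Cutoffs at x̄ ± 2s: 20.19 ± 2·1.63 = [16.93, 23.45].
23.72: z = 2.17, |z| > 2 → outlier.
Every other value lies within [16.93, 23.45].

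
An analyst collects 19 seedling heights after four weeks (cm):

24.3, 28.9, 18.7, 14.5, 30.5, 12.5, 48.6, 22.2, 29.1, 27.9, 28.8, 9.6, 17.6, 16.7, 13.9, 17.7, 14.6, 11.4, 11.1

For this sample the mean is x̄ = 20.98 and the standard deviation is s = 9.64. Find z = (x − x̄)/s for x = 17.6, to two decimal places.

z = (17.6 − 20.98) / 9.64 = -0.35.

-0.35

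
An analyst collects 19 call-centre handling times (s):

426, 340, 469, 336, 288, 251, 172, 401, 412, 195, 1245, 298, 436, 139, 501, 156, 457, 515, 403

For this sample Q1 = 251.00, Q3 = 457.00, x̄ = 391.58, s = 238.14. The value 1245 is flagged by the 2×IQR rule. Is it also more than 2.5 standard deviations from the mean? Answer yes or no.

yes

z = (1245 − 391.58) / 238.14 = 3.58.
|z| = 3.58 > 2.5.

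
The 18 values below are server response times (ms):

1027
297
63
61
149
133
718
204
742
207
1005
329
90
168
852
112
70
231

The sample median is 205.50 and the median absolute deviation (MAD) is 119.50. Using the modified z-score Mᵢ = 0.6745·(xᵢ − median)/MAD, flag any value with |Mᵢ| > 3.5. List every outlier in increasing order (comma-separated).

|Mᵢ| > 3.5 ⇔ |xᵢ − 205.50| > 3.5·119.50/0.6745 = 620.09.
So outliers lie outside [-414.59, 825.59].
852: M = 3.65 → outlier.
1005: M = 4.51 → outlier.
1027: M = 4.64 → outlier.

852, 1005, 1027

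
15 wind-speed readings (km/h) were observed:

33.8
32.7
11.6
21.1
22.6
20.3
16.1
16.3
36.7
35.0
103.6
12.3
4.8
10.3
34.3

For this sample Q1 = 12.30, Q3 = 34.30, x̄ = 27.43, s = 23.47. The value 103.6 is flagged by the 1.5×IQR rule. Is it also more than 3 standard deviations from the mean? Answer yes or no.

z = (103.6 − 27.43) / 23.47 = 3.25.
|z| = 3.25 > 3.

yes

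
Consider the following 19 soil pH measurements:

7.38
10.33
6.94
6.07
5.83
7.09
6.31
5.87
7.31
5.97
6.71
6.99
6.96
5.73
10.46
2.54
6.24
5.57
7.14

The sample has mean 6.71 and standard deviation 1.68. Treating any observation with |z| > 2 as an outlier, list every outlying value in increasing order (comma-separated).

Cutoffs at x̄ ± 2s: 6.71 ± 2·1.68 = [3.35, 10.07].
2.54: z = -2.48, |z| > 2 → outlier.
10.33: z = 2.15, |z| > 2 → outlier.
10.46: z = 2.23, |z| > 2 → outlier.
Every other value lies within [3.35, 10.07].

2.54, 10.33, 10.46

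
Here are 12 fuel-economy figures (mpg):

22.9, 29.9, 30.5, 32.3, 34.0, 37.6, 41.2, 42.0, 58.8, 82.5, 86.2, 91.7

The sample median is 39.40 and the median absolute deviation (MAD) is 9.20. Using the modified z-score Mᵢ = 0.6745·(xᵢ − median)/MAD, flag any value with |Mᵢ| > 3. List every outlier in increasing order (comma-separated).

|Mᵢ| > 3 ⇔ |xᵢ − 39.40| > 3·9.20/0.6745 = 40.92.
So outliers lie outside [-1.52, 80.32].
82.5: M = 3.16 → outlier.
86.2: M = 3.43 → outlier.
91.7: M = 3.83 → outlier.

82.5, 86.2, 91.7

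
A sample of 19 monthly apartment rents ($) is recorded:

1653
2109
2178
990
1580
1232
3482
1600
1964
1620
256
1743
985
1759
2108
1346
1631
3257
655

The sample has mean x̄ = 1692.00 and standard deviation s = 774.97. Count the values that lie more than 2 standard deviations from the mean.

2

Cutoffs: x̄ ± 2s = [142.06, 3241.94].
Outside the cutoffs: 3257, 3482.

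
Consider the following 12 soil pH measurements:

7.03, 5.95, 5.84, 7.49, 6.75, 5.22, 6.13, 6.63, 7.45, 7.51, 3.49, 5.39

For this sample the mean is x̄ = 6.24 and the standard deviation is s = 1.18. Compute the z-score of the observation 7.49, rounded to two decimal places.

1.06

z = (7.49 − 6.24) / 1.18 = 1.06.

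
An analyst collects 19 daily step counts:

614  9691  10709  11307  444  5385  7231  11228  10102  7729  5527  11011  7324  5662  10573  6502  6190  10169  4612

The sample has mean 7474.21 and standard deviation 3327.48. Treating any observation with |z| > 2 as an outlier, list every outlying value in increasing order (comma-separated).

Cutoffs at x̄ ± 2s: 7474.21 ± 2·3327.48 = [819.25, 14129.17].
444: z = -2.11, |z| > 2 → outlier.
614: z = -2.06, |z| > 2 → outlier.
Every other value lies within [819.25, 14129.17].

444, 614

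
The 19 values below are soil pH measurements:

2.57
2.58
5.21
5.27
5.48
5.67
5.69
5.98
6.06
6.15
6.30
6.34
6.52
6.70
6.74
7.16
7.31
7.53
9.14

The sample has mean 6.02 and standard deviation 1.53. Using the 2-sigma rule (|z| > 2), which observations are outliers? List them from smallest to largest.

Cutoffs at x̄ ± 2s: 6.02 ± 2·1.53 = [2.96, 9.08].
2.57: z = -2.25, |z| > 2 → outlier.
2.58: z = -2.25, |z| > 2 → outlier.
9.14: z = 2.04, |z| > 2 → outlier.
Every other value lies within [2.96, 9.08].

2.57, 2.58, 9.14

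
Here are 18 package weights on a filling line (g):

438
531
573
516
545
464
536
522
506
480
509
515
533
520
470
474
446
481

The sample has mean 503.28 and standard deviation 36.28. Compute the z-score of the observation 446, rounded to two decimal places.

z = (446 − 503.28) / 36.28 = -1.58.

-1.58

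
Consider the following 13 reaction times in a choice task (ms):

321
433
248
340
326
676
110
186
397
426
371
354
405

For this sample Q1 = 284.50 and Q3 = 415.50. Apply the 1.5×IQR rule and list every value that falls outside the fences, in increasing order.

676

IQR = Q3 − Q1 = 415.50 − 284.50 = 131.00.
Lower fence = Q1 − 1.5·IQR = 284.50 − 196.50 = 88.00.
Upper fence = Q3 + 1.5·IQR = 415.50 + 196.50 = 612.00.
676 > 612.00 → outlier.
All remaining values lie within [88.00, 612.00].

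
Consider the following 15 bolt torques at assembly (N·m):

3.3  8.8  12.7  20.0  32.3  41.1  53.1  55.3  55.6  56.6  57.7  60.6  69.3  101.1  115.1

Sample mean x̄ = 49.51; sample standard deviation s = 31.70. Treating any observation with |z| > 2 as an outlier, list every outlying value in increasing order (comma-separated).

Cutoffs at x̄ ± 2s: 49.51 ± 2·31.70 = [-13.89, 112.91].
115.1: z = 2.07, |z| > 2 → outlier.
Every other value lies within [-13.89, 112.91].

115.1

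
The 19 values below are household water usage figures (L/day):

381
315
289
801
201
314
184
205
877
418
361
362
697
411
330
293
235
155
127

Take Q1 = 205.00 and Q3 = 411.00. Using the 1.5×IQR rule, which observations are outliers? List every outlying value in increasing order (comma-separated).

IQR = Q3 − Q1 = 411.00 − 205.00 = 206.00.
Lower fence = Q1 − 1.5·IQR = 205.00 − 309.00 = -104.00.
Upper fence = Q3 + 1.5·IQR = 411.00 + 309.00 = 720.00.
801 > 720.00 → outlier.
877 > 720.00 → outlier.
All remaining values lie within [-104.00, 720.00].

801, 877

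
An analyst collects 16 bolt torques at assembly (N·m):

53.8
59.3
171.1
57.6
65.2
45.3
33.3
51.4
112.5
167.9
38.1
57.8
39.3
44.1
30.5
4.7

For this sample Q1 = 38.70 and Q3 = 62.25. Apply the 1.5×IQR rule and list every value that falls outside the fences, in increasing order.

112.5, 167.9, 171.1

IQR = Q3 − Q1 = 62.25 − 38.70 = 23.55.
Lower fence = Q1 − 1.5·IQR = 38.70 − 35.325 = 3.375.
Upper fence = Q3 + 1.5·IQR = 62.25 + 35.325 = 97.575.
112.5 > 97.575 → outlier.
167.9 > 97.575 → outlier.
171.1 > 97.575 → outlier.
All remaining values lie within [3.375, 97.575].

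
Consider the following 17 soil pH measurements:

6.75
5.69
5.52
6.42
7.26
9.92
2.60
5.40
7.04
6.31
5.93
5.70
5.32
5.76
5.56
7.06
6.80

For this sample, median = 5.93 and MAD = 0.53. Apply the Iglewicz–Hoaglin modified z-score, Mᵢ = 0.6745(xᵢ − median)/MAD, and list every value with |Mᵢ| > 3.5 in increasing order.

|Mᵢ| > 3.5 ⇔ |xᵢ − 5.93| > 3.5·0.53/0.6745 = 2.75.
So outliers lie outside [3.18, 8.68].
2.60: M = -4.24 → outlier.
9.92: M = 5.08 → outlier.

2.60, 9.92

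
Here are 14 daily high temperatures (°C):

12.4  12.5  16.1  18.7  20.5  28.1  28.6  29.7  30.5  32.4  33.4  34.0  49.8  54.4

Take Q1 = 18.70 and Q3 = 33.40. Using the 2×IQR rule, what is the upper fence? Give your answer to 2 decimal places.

IQR = Q3 − Q1 = 33.40 − 18.70 = 14.70.
Lower fence = Q1 − 2·IQR = 18.70 − 29.40 = -10.70.
Upper fence = Q3 + 2·IQR = 33.40 + 29.40 = 62.80.

62.80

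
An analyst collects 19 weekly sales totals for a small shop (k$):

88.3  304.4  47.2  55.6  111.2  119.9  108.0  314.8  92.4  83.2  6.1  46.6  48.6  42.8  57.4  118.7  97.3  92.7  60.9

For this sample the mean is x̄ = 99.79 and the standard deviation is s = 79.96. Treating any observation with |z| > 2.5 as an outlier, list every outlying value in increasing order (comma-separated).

Cutoffs at x̄ ± 2.5s: 99.79 ± 2.5·79.96 = [-100.11, 299.69].
304.4: z = 2.56, |z| > 2.5 → outlier.
314.8: z = 2.69, |z| > 2.5 → outlier.
Every other value lies within [-100.11, 299.69].

304.4, 314.8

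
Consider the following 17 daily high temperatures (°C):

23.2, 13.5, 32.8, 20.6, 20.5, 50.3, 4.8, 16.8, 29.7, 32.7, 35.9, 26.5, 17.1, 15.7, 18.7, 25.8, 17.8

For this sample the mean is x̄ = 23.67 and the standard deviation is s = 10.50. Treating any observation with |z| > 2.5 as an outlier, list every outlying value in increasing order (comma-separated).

50.3

Cutoffs at x̄ ± 2.5s: 23.67 ± 2.5·10.50 = [-2.58, 49.92].
50.3: z = 2.54, |z| > 2.5 → outlier.
Every other value lies within [-2.58, 49.92].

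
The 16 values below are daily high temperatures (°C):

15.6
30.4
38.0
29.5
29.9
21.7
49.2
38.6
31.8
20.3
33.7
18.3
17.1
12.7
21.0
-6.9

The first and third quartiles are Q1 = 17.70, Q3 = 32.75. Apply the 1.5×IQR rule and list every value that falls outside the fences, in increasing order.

IQR = Q3 − Q1 = 32.75 − 17.70 = 15.05.
Lower fence = Q1 − 1.5·IQR = 17.70 − 22.575 = -4.875.
Upper fence = Q3 + 1.5·IQR = 32.75 + 22.575 = 55.325.
-6.9 < -4.875 → outlier.
All remaining values lie within [-4.875, 55.325].

-6.9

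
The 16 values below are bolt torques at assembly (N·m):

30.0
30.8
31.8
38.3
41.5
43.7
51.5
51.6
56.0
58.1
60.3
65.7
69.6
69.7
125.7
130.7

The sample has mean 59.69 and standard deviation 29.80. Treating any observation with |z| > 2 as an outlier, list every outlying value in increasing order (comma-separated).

125.7, 130.7

Cutoffs at x̄ ± 2s: 59.69 ± 2·29.80 = [0.09, 119.29].
125.7: z = 2.22, |z| > 2 → outlier.
130.7: z = 2.38, |z| > 2 → outlier.
Every other value lies within [0.09, 119.29].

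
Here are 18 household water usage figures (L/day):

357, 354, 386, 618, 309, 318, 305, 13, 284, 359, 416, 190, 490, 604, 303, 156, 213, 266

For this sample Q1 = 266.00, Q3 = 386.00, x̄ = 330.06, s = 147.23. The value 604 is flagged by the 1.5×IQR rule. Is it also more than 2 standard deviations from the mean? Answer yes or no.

z = (604 − 330.06) / 147.23 = 1.86.
|z| = 1.86 ≤ 2.

no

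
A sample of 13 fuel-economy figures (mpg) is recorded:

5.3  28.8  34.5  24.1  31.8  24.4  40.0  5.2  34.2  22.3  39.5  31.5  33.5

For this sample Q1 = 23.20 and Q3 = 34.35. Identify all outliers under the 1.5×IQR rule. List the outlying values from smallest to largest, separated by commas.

5.2, 5.3

IQR = Q3 − Q1 = 34.35 − 23.20 = 11.15.
Lower fence = Q1 − 1.5·IQR = 23.20 − 16.725 = 6.475.
Upper fence = Q3 + 1.5·IQR = 34.35 + 16.725 = 51.075.
5.2 < 6.475 → outlier.
5.3 < 6.475 → outlier.
All remaining values lie within [6.475, 51.075].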